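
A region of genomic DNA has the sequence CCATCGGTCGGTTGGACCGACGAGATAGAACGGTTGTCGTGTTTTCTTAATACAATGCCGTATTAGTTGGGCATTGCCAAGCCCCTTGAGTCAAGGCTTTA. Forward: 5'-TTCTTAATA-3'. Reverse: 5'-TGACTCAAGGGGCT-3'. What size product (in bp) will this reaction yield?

50 bp

Forward primer TTCTTAATA is found on the top strand at positions 44–52.
Taking the reverse complement of TGACTCAAGGGGCT gives AGCCCCTTGAGTCA, found at positions 80–93 on the template; the primer anneals here to the top strand with its 3' end pointing upstream.
Amplicon spans positions 44–93: 50 bp.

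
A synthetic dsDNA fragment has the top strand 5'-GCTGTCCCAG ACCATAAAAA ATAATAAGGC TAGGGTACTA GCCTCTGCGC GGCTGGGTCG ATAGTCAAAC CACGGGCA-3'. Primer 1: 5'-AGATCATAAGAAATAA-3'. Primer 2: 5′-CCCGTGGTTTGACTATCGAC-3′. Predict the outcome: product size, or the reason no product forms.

No product — primer 1 has no binding site in the template.

Primer 1 (AGATCATAAGAAATAA) does not match the top strand, and its reverse complement TTATTTCTTATGATCT does not match either.
With no annealing site for primer 1, no amplification occurs.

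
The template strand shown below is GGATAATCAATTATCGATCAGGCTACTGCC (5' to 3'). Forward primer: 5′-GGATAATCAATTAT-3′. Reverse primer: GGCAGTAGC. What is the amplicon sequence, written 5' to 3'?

5'-GGATAATCAATTATCGATCAGGCTACTGCC-3'

Forward primer GGATAATCAATTAT is found on the top strand at positions 1–14.
The reverse primer's reverse complement is GCTACTGCC, which matches the template at positions 22–30.
The product is the template from position 1 through 30 (30 bp).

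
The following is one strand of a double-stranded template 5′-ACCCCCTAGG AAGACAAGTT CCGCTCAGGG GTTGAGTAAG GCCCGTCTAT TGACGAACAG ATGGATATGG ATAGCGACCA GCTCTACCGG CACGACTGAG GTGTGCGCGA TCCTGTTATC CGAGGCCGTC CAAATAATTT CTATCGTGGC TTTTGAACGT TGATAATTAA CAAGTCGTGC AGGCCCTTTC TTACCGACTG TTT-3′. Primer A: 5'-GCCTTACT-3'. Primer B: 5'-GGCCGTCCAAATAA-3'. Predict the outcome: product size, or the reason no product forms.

Primer A (GCCTTACT) has reverse complement AGTAAGGC, which matches the top strand at positions 35–42; primer A anneals to the top strand there with its 3' end pointing upstream toward position 35.
Primer B (GGCCGTCCAAATAA) matches the top strand directly at positions 124–137; it anneals to the bottom strand with its 3' end pointing downstream toward position 137.
The 3' ends diverge (primer A extends toward position 1, primer B toward position 203), so the primers never converge on a shared product.

No product — the primers' 3' ends point away from each other.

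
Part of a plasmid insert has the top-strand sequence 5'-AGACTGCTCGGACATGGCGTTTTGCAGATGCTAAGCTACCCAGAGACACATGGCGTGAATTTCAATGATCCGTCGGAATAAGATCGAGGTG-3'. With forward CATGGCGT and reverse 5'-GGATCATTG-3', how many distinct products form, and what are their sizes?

Two products: 59 bp, 23 bp

The forward primer CATGGCGT matches the top strand at positions 13–20, 49–56.
The reverse primer's reverse complement is CAATGATCC, matching at positions 63–71.
Each forward site pairs with the reverse site to give a product ending at position 71: sizes 59, 23 bp.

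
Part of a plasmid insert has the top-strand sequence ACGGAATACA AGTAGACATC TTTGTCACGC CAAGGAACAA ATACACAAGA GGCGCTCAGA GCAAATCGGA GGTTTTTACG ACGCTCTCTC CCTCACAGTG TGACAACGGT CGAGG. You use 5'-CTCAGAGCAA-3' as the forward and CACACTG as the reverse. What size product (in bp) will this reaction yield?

Scanning the template, CTCAGAGCAA occurs at positions 55–64; this primer anneals to the bottom strand there with its 3' end pointing downstream.
Reverse complement of the reverse primer: CAGTGTG. This occurs on the top strand at positions 96–102.
Amplicon spans positions 55–102: 48 bp.

48 bp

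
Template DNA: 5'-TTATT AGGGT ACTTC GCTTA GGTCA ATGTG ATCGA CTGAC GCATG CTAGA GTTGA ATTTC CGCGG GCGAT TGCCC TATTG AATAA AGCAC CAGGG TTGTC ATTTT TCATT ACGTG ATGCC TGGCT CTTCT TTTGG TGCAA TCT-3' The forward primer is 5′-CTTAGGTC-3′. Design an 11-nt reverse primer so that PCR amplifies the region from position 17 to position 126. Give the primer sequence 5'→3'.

The product's 3' end on the top strand is position 126.
The reverse primer anneals to the top strand over positions 116–126, i.e. to ATGCCTGGCTC.
Its sequence written 5'→3' is the reverse complement: GAGCCAGGCAT.

5'-GAGCCAGGCAT-3'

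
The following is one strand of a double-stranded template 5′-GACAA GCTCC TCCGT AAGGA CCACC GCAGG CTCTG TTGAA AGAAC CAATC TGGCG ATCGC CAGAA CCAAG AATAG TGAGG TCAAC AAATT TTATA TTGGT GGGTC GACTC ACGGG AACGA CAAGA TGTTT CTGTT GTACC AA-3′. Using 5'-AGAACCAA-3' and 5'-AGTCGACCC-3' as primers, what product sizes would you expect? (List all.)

The forward primer AGAACCAA matches the top strand at positions 41–48, 62–69.
The reverse primer's reverse complement is GGGTCGACT, matching at positions 101–109.
Each forward site pairs with the reverse site to give a product ending at position 109: sizes 69, 48 bp.

69 bp, 48 bp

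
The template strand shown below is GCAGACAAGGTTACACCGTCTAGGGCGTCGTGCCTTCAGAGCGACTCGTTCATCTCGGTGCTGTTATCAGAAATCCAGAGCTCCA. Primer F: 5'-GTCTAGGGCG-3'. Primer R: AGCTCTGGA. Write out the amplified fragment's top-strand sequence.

Forward primer GTCTAGGGCG is found on the top strand at positions 18–27.
Reverse complement of the reverse primer: TCCAGAGCT. This occurs on the top strand at positions 74–82.
The product is the template from position 18 through 82 (65 bp).

5'-GTCTAGGGCGTCGTGCCTTCAGAGCGACTCGTTCATCTCGGTGCTGTTATCAGAAATCCAGAGCT-3'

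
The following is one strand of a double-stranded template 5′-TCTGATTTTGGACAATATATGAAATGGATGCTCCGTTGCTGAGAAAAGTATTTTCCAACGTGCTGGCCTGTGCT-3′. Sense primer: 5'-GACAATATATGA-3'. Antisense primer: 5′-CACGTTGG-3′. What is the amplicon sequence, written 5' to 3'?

Scanning the template, GACAATATATGA occurs at positions 11–22; this primer anneals to the bottom strand there with its 3' end pointing downstream.
Reverse complement of the reverse primer: CCAACGTG. This occurs on the top strand at positions 55–62.
The product is the template from position 11 through 62 (52 bp).

5'-GACAATATATGAAATGGATGCTCCGTTGCTGAGAAAAGTATTTTCCAACGTG-3'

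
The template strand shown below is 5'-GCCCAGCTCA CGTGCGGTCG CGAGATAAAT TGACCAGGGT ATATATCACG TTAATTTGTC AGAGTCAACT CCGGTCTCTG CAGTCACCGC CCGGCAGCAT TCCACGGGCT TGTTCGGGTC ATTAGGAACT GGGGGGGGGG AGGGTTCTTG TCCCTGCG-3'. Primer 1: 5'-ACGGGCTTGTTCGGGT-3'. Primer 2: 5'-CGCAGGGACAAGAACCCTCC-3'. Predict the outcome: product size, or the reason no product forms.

Primer 1 (ACGGGCTTGTTCGGGT) matches the top strand at positions 104–119; it acts as a forward primer.
Primer 2's reverse complement is GGAGGGTTCTTGTCCCTGCG, matching the top strand at positions 139–158; it acts as a reverse primer.
The 3' ends face each other across positions 104–158, giving a 55 bp product.

Yes — a 55 bp product.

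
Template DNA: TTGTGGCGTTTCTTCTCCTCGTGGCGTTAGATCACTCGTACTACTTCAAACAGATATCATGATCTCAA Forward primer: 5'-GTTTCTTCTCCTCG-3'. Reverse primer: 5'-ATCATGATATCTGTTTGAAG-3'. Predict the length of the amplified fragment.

56 bp

Scanning the template, GTTTCTTCTCCTCG occurs at positions 8–21; this primer anneals to the bottom strand there with its 3' end pointing downstream.
The reverse primer's reverse complement is CTTCAAACAGATATCATGAT, which matches the template at positions 44–63.
The product runs from position 8 to position 63, so its length is 63 − 8 + 1 = 56 bp.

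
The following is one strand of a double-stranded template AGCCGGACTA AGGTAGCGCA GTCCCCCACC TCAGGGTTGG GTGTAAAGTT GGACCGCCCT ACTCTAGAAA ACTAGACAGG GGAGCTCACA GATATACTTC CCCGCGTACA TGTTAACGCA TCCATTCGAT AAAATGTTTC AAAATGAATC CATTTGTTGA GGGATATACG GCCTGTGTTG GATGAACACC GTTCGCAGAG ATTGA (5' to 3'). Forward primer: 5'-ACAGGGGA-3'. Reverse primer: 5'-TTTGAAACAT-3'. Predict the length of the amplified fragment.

Forward primer ACAGGGGA is found on the top strand at positions 76–83.
Reverse complement of the reverse primer: ATGTTTCAAA. This occurs on the top strand at positions 134–143.
Product length = (reverse-primer end) − (forward-primer start) + 1 = 143 − 76 + 1 = 68 bp.

68 bp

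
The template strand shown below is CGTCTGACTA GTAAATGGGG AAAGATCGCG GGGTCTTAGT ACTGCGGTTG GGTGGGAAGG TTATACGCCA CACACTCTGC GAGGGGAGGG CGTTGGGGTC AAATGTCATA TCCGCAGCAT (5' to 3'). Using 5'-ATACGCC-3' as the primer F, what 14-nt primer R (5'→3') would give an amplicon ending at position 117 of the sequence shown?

The forward primer binds at positions 63–69; the product's 3' end on the top strand is position 117.
The reverse primer anneals to the top strand over positions 104–117, i.e. to TGTCATATCCGCAG.
Its sequence written 5'→3' is the reverse complement: CTGCGGATATGACA.

5'-CTGCGGATATGACA-3'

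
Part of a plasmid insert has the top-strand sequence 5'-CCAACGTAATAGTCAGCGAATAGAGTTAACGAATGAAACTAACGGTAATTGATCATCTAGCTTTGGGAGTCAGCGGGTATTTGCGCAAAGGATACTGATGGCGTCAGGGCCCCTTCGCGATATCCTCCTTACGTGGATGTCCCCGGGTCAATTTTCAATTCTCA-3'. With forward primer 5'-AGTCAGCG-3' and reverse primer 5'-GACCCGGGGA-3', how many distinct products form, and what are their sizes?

The forward primer AGTCAGCG matches the top strand at positions 11–18, 68–75.
The reverse primer's reverse complement is TCCCCGGGTC, matching at positions 140–149.
Each forward site pairs with the reverse site to give a product ending at position 149: sizes 139, 82 bp.

Two products: 139 bp, 82 bp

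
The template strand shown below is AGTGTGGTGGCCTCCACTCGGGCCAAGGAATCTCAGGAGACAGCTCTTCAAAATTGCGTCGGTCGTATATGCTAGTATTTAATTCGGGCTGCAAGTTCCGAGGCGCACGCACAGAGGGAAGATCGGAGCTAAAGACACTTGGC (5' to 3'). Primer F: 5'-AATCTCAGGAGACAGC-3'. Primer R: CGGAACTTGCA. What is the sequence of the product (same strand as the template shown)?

5'-AATCTCAGGAGACAGCTCTTCAAAATTGCGTCGGTCGTATATGCTAGTATTTAATTCGGGCTGCAAGTTCCG-3'

Scanning the template, AATCTCAGGAGACAGC occurs at positions 29–44; this primer anneals to the bottom strand there with its 3' end pointing downstream.
The reverse primer's reverse complement is TGCAAGTTCCG, which matches the template at positions 90–100.
The product is the template from position 29 through 100 (72 bp).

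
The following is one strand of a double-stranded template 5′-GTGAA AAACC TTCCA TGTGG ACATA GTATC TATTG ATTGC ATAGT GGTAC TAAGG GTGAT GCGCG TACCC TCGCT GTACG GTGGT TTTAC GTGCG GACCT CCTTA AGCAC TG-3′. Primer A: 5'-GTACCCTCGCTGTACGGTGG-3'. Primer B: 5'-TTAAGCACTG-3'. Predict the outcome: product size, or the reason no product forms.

Primer A (GTACCCTCGCTGTACGGTGG) matches the top strand at positions 65–84 (3' end points downstream).
Primer B (TTAAGCACTG) also matches the top strand directly, at positions 103–112 — its reverse complement CAGTGCTTAA is not present.
Both primers anneal to the bottom strand with 3' ends pointing the same way, so neither can prime synthesis back toward the other.

No product — both primers anneal to the same strand and extend in the same direction.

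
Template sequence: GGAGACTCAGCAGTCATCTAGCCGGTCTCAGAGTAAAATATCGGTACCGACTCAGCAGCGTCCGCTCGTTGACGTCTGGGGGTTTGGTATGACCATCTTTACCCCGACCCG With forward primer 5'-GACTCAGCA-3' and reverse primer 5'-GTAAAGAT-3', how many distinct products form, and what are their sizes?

Two products: 99 bp, 54 bp

The forward primer GACTCAGCA matches the top strand at positions 4–12, 49–57.
The reverse primer's reverse complement is ATCTTTAC, matching at positions 95–102.
Each forward site pairs with the reverse site to give a product ending at position 102: sizes 99, 54 bp.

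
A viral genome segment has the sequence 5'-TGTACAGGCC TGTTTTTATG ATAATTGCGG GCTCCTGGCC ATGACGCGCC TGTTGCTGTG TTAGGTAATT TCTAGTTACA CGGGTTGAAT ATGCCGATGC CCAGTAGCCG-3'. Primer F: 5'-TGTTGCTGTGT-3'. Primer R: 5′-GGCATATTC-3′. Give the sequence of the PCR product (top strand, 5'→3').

The forward primer matches the template at positions 51–61.
Reverse complement of the reverse primer: GAATATGCC. This occurs on the top strand at positions 87–95.
The product is the template from position 51 through 95 (45 bp).

5'-TGTTGCTGTGTTAGGTAATTTCTAGTTACACGGGTTGAATATGCC-3'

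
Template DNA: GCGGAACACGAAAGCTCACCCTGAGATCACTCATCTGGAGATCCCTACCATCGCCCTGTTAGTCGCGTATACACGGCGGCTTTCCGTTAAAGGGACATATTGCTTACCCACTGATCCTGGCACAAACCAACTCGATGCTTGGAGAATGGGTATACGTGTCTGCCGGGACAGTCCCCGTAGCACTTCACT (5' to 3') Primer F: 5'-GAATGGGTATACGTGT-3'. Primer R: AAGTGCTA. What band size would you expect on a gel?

The forward primer matches the template at positions 144–159.
Reverse complement of the reverse primer: TAGCACTT. This occurs on the top strand at positions 178–185.
Amplicon spans positions 144–185: 42 bp.

42 bp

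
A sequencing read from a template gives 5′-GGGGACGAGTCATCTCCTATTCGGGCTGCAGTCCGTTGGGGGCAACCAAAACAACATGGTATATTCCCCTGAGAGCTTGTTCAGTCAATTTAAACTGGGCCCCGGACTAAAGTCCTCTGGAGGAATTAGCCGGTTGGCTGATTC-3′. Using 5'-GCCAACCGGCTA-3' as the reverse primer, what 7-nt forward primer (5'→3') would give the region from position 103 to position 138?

The reverse primer's reverse complement TAGCCGGTTGGC matches the template at positions 127–138; the product starts at position 103.
The forward primer is identical to the top strand over positions 103–109: CGGACTA.

5'-CGGACTA-3'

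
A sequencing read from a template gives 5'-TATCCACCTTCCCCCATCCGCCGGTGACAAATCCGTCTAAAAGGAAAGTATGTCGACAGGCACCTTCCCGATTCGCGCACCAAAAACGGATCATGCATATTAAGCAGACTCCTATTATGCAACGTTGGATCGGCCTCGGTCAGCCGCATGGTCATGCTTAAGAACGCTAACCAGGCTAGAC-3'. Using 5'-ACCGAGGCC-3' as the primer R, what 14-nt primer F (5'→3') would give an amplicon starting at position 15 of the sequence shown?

5'-CATCCGCCGGTGAC-3'

The reverse primer's reverse complement GGCCTCGGT matches the template at positions 132–140; the product starts at position 15.
The forward primer is identical to the top strand over positions 15–28: CATCCGCCGGTGAC.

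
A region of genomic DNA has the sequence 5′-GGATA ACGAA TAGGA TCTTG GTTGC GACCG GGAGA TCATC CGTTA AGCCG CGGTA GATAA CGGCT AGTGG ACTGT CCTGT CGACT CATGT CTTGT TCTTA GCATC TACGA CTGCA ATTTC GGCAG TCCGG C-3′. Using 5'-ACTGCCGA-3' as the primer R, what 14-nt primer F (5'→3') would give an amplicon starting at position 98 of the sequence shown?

The reverse primer's reverse complement TCGGCAGT matches the template at positions 119–126; the product starts at position 98.
The forward primer is identical to the top strand over positions 98–111: TTAGCATCTACGAC.

5'-TTAGCATCTACGAC-3'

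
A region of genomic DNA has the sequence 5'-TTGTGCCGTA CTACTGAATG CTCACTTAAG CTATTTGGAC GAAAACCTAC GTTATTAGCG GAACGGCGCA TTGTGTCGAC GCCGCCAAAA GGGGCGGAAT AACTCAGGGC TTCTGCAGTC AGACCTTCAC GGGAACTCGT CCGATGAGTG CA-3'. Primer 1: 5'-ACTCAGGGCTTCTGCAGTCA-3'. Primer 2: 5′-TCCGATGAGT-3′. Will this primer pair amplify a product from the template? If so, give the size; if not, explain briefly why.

No product — both primers anneal to the same strand and extend in the same direction.

Primer 1 (ACTCAGGGCTTCTGCAGTCA) matches the top strand at positions 102–121 (3' end points downstream).
Primer 2 (TCCGATGAGT) also matches the top strand directly, at positions 140–149 — its reverse complement ACTCATCGGA is not present.
Both primers anneal to the bottom strand with 3' ends pointing the same way, so neither can prime synthesis back toward the other.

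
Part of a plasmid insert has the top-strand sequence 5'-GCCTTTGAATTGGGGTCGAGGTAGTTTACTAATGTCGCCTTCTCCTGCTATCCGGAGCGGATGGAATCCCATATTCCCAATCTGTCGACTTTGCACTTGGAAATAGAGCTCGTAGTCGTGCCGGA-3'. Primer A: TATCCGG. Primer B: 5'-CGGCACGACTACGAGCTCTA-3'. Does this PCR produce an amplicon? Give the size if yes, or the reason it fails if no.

Yes — a 75 bp product.

Primer A (TATCCGG) matches the top strand at positions 49–55; it acts as a forward primer.
Primer B's reverse complement is TAGAGCTCGTAGTCGTGCCG, matching the top strand at positions 104–123; it acts as a reverse primer.
The 3' ends face each other across positions 49–123, giving a 75 bp product.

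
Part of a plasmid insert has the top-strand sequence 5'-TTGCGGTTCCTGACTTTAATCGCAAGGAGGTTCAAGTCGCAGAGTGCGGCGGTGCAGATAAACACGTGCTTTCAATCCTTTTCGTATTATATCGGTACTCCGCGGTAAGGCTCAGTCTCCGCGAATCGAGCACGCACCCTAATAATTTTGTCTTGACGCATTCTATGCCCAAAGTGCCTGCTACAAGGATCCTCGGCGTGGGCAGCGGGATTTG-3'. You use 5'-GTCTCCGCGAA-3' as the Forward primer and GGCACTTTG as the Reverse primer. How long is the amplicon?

64 bp

Scanning the template, GTCTCCGCGAA occurs at positions 115–125; this primer anneals to the bottom strand there with its 3' end pointing downstream.
Taking the reverse complement of GGCACTTTG gives CAAAGTGCC, found at positions 170–178 on the template; the primer anneals here to the top strand with its 3' end pointing upstream.
Amplicon spans positions 115–178: 64 bp.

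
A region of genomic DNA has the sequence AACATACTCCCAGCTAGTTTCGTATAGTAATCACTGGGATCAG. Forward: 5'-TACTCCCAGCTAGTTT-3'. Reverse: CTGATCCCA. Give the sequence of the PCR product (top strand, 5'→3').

The forward primer matches the template at positions 5–20.
The reverse primer's reverse complement is TGGGATCAG, which matches the template at positions 35–43.
The product is the template from position 5 through 43 (39 bp).

5'-TACTCCCAGCTAGTTTCGTATAGTAATCACTGGGATCAG-3'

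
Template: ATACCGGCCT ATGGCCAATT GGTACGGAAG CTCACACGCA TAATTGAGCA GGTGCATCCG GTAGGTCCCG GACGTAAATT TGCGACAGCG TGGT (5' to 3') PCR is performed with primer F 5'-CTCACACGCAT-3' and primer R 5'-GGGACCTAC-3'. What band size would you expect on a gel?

The forward primer matches the template at positions 31–41.
Reverse complement of the reverse primer: GTAGGTCCC. This occurs on the top strand at positions 61–69.
The product runs from position 31 to position 69, so its length is 69 − 31 + 1 = 39 bp.

39 bp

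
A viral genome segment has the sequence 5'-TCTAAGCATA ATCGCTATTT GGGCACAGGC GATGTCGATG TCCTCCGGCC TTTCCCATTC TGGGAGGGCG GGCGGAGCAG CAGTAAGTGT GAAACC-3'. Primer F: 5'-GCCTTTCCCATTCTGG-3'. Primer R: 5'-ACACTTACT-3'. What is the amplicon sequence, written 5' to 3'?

The forward primer matches the template at positions 48–63.
Taking the reverse complement of ACACTTACT gives AGTAAGTGT, found at positions 82–90 on the template; the primer anneals here to the top strand with its 3' end pointing upstream.
The product is the template from position 48 through 90 (43 bp).

5'-GCCTTTCCCATTCTGGGAGGGCGGGCGGAGCAGCAGTAAGTGT-3'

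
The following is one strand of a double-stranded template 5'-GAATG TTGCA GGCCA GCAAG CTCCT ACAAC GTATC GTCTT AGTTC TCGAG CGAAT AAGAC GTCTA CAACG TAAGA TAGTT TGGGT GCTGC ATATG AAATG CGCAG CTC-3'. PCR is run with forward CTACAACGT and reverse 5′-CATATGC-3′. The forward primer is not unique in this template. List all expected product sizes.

72 bp, 33 bp

The forward primer CTACAACGT matches the top strand at positions 24–32, 63–71.
The reverse primer's reverse complement is GCATATG, matching at positions 89–95.
Each forward site pairs with the reverse site to give a product ending at position 95: sizes 72, 33 bp.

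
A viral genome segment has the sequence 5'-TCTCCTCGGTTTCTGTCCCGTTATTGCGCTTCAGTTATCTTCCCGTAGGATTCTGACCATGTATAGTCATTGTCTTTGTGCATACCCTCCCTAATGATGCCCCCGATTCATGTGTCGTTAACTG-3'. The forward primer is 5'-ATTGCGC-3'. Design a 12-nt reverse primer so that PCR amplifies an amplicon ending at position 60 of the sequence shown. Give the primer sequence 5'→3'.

The forward primer binds at positions 23–29; the product's 3' end on the top strand is position 60.
The reverse primer anneals to the top strand over positions 49–60, i.e. to GATTCTGACCAT.
Its sequence written 5'→3' is the reverse complement: ATGGTCAGAATC.

5'-ATGGTCAGAATC-3'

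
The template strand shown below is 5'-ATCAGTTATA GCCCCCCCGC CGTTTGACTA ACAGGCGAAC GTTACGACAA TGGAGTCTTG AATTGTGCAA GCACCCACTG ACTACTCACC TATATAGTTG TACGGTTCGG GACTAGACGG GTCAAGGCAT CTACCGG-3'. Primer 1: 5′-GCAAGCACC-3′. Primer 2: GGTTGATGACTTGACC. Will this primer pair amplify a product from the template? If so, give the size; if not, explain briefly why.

Primer 2 (GGTTGATGACTTGACC) does not match the top strand, and its reverse complement GGTCAAGTCATCAACC does not match either.
With no annealing site for primer 2, no amplification occurs.

No product — primer 2 has no binding site in the template.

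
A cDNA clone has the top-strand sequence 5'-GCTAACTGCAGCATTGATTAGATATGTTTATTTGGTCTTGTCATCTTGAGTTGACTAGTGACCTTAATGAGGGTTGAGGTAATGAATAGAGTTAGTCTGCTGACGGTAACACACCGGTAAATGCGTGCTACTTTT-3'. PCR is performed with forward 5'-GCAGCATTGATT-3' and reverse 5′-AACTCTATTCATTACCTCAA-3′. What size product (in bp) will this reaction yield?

86 bp

Scanning the template, GCAGCATTGATT occurs at positions 8–19; this primer anneals to the bottom strand there with its 3' end pointing downstream.
Reverse complement of the reverse primer: TTGAGGTAATGAATAGAGTT. This occurs on the top strand at positions 74–93.
Amplicon spans positions 8–93: 86 bp.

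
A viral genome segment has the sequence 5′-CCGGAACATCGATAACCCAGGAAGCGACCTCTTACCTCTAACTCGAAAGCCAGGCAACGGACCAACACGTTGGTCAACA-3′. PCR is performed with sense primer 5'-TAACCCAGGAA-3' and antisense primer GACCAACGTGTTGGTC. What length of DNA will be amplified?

Scanning the template, TAACCCAGGAA occurs at positions 13–23; this primer anneals to the bottom strand there with its 3' end pointing downstream.
The reverse primer's reverse complement is GACCAACACGTTGGTC, which matches the template at positions 60–75.
Amplicon spans positions 13–75: 63 bp.

63 bp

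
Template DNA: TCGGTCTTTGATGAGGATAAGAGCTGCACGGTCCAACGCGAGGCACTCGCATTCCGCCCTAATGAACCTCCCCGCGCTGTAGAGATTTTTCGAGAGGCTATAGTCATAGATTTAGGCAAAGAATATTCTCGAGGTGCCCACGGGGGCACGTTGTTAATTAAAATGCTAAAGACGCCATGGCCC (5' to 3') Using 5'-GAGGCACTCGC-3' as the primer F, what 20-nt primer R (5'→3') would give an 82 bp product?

5'-CTTTGCCTAAATCTATGACT-3'

The forward primer binds at positions 40–50, so an 82 bp product ends at position 40 + 82 − 1 = 121.
The reverse primer anneals to the top strand over positions 102–121, i.e. to AGTCATAGATTTAGGCAAAG.
Its sequence written 5'→3' is the reverse complement: CTTTGCCTAAATCTATGACT.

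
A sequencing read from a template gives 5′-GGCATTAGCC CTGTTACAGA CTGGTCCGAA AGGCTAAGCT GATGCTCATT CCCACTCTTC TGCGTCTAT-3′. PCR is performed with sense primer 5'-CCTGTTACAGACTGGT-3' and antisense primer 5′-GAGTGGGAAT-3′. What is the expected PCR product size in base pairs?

Scanning the template, CCTGTTACAGACTGGT occurs at positions 10–25; this primer anneals to the bottom strand there with its 3' end pointing downstream.
Taking the reverse complement of GAGTGGGAAT gives ATTCCCACTC, found at positions 48–57 on the template; the primer anneals here to the top strand with its 3' end pointing upstream.
Product length = (reverse-primer end) − (forward-primer start) + 1 = 57 − 10 + 1 = 48 bp.

48 bp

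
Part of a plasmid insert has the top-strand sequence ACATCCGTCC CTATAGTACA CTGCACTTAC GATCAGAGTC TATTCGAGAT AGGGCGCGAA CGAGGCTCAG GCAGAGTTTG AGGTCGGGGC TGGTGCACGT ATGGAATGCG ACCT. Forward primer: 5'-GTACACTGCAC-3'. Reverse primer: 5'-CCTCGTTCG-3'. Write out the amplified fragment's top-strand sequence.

The forward primer matches the template at positions 16–26.
Taking the reverse complement of CCTCGTTCG gives CGAACGAGG, found at positions 57–65 on the template; the primer anneals here to the top strand with its 3' end pointing upstream.
The product is the template from position 16 through 65 (50 bp).

5'-GTACACTGCACTTACGATCAGAGTCTATTCGAGATAGGGCGCGAACGAGG-3'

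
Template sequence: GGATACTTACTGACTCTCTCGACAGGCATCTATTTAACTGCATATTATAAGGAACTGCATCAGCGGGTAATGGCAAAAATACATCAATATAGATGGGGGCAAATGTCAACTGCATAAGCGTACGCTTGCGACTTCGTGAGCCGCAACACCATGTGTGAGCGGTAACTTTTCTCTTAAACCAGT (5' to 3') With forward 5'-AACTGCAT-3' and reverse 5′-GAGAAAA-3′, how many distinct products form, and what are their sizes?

The forward primer AACTGCAT matches the top strand at positions 36–43, 53–60, 108–115.
The reverse primer's reverse complement is TTTTCTC, matching at positions 167–173.
Each forward site pairs with the reverse site to give a product ending at position 173: sizes 138, 121, 66 bp.

Three products: 138 bp, 121 bp, 66 bp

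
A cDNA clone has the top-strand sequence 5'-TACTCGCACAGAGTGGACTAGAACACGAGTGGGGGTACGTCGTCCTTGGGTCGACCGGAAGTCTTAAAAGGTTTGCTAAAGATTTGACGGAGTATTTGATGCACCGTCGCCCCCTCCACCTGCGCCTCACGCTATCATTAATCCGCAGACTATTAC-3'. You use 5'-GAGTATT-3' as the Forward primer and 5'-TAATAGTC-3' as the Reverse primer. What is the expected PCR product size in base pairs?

Forward primer GAGTATT is found on the top strand at positions 90–96.
Taking the reverse complement of TAATAGTC gives GACTATTA, found at positions 148–155 on the template; the primer anneals here to the top strand with its 3' end pointing upstream.
The product runs from position 90 to position 155, so its length is 155 − 90 + 1 = 66 bp.

66 bp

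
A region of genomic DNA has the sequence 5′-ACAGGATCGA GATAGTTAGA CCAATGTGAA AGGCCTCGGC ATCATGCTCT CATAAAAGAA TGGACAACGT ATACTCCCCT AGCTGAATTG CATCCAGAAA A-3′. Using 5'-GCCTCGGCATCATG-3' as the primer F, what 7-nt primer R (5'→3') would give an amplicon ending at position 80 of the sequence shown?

The forward primer binds at positions 33–46; the product's 3' end on the top strand is position 80.
The reverse primer anneals to the top strand over positions 74–80, i.e. to CTCCCCT.
Its sequence written 5'→3' is the reverse complement: AGGGGAG.

5'-AGGGGAG-3'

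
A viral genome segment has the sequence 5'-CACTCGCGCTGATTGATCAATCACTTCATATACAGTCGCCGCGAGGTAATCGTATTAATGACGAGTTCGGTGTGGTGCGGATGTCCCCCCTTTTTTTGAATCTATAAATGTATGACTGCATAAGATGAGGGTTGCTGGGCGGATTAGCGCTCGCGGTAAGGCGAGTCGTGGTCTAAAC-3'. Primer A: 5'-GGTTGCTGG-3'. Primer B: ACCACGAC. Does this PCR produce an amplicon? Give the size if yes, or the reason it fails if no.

Yes — a 43 bp product.

Primer A (GGTTGCTGG) matches the top strand at positions 130–138; it acts as a forward primer.
Primer B's reverse complement is GTCGTGGT, matching the top strand at positions 165–172; it acts as a reverse primer.
The 3' ends face each other across positions 130–172, giving a 43 bp product.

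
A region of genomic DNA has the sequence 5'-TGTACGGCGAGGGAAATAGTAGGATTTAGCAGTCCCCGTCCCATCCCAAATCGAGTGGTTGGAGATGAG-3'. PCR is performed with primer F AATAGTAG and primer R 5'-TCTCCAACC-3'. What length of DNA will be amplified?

51 bp

Scanning the template, AATAGTAG occurs at positions 15–22; this primer anneals to the bottom strand there with its 3' end pointing downstream.
Taking the reverse complement of TCTCCAACC gives GGTTGGAGA, found at positions 57–65 on the template; the primer anneals here to the top strand with its 3' end pointing upstream.
The product runs from position 15 to position 65, so its length is 65 − 15 + 1 = 51 bp.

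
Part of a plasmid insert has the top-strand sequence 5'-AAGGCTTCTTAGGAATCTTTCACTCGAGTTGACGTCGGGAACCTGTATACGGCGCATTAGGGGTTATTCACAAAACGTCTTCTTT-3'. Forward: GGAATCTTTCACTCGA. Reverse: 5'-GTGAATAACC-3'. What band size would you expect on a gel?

60 bp

Forward primer GGAATCTTTCACTCGA is found on the top strand at positions 12–27.
Reverse complement of the reverse primer: GGTTATTCAC. This occurs on the top strand at positions 62–71.
Amplicon spans positions 12–71: 60 bp.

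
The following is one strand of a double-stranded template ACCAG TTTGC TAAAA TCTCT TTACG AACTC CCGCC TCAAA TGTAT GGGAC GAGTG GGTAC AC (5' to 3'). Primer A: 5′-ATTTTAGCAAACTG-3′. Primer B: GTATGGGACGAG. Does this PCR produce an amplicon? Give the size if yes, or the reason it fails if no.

No product — the primers' 3' ends point away from each other.

Primer A (ATTTTAGCAAACTG) has reverse complement CAGTTTGCTAAAAT, which matches the top strand at positions 3–16; primer A anneals to the top strand there with its 3' end pointing upstream toward position 3.
Primer B (GTATGGGACGAG) matches the top strand directly at positions 42–53; it anneals to the bottom strand with its 3' end pointing downstream toward position 53.
The 3' ends diverge (primer A extends toward position 1, primer B toward position 62), so the primers never converge on a shared product.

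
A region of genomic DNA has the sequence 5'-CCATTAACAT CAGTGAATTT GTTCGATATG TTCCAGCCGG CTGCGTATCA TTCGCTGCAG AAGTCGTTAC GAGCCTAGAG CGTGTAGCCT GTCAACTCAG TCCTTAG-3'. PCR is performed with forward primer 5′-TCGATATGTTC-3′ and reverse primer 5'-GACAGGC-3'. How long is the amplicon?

Scanning the template, TCGATATGTTC occurs at positions 23–33; this primer anneals to the bottom strand there with its 3' end pointing downstream.
Taking the reverse complement of GACAGGC gives GCCTGTC, found at positions 87–93 on the template; the primer anneals here to the top strand with its 3' end pointing upstream.
The product runs from position 23 to position 93, so its length is 93 − 23 + 1 = 71 bp.

71 bp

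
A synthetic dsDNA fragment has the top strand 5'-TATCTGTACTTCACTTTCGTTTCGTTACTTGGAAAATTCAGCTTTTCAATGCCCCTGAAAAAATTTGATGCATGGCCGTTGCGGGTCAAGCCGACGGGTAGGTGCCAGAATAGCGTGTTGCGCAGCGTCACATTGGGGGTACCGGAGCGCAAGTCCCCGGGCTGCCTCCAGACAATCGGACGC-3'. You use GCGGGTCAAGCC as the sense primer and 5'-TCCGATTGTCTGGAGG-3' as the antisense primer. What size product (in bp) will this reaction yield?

100 bp

The forward primer matches the template at positions 81–92.
Reverse complement of the reverse primer: CCTCCAGACAATCGGA. This occurs on the top strand at positions 165–180.
Product length = (reverse-primer end) − (forward-primer start) + 1 = 180 − 81 + 1 = 100 bp.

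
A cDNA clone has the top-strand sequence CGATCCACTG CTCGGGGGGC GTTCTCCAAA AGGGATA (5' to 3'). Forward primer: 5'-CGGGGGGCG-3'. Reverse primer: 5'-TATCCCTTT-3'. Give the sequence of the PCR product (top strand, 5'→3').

Scanning the template, CGGGGGGCG occurs at positions 13–21; this primer anneals to the bottom strand there with its 3' end pointing downstream.
The reverse primer's reverse complement is AAAGGGATA, which matches the template at positions 29–37.
The product is the template from position 13 through 37 (25 bp).

5'-CGGGGGGCGTTCTCCAAAAGGGATA-3'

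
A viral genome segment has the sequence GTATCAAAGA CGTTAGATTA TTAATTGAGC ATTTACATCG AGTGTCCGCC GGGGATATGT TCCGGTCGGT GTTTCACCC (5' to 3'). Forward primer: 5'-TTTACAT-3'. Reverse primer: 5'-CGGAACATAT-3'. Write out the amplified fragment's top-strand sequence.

Scanning the template, TTTACAT occurs at positions 32–38; this primer anneals to the bottom strand there with its 3' end pointing downstream.
Taking the reverse complement of CGGAACATAT gives ATATGTTCCG, found at positions 55–64 on the template; the primer anneals here to the top strand with its 3' end pointing upstream.
The product is the template from position 32 through 64 (33 bp).

5'-TTTACATCGAGTGTCCGCCGGGGATATGTTCCG-3'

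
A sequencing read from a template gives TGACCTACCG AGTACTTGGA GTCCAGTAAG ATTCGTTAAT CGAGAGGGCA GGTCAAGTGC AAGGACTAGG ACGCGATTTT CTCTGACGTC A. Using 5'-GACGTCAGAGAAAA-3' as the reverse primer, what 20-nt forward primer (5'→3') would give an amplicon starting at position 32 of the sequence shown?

5'-TTCGTTAATCGAGAGGGCAG-3'

The reverse primer's reverse complement TTTTCTCTGACGTC matches the template at positions 77–90; the product starts at position 32.
The forward primer is identical to the top strand over positions 32–51: TTCGTTAATCGAGAGGGCAG.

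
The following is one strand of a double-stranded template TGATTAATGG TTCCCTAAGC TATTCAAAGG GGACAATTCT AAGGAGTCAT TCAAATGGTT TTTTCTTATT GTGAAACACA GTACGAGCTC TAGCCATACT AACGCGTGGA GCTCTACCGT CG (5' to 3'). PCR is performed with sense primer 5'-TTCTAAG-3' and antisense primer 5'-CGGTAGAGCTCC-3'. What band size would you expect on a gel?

Forward primer TTCTAAG is found on the top strand at positions 37–43.
Reverse complement of the reverse primer: GGAGCTCTACCG. This occurs on the top strand at positions 108–119.
Amplicon spans positions 37–119: 83 bp.

83 bp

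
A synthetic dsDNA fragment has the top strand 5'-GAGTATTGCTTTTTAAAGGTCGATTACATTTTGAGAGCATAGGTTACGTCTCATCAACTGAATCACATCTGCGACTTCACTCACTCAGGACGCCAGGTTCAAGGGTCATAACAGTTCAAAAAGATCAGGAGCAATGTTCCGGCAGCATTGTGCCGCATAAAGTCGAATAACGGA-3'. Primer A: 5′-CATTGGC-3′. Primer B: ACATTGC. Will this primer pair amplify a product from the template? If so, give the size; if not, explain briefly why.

No product — primer A has no binding site in the template.

Primer A (CATTGGC) does not match the top strand, and its reverse complement GCCAATG does not match either.
With no annealing site for primer A, no amplification occurs.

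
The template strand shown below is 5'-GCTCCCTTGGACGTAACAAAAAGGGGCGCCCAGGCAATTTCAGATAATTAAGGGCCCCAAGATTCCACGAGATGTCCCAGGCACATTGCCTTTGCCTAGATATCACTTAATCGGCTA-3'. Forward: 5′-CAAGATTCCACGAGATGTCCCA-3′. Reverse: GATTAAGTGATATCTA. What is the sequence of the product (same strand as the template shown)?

Scanning the template, CAAGATTCCACGAGATGTCCCA occurs at positions 58–79; this primer anneals to the bottom strand there with its 3' end pointing downstream.
Taking the reverse complement of GATTAAGTGATATCTA gives TAGATATCACTTAATC, found at positions 97–112 on the template; the primer anneals here to the top strand with its 3' end pointing upstream.
The product is the template from position 58 through 112 (55 bp).

5'-CAAGATTCCACGAGATGTCCCAGGCACATTGCCTTTGCCTAGATATCACTTAATC-3'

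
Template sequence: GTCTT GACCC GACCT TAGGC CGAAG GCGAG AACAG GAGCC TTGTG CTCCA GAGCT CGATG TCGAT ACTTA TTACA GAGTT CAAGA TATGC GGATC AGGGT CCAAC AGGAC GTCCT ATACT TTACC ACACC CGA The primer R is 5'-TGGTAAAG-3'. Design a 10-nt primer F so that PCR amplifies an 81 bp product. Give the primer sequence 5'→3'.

The reverse primer's reverse complement CTTTACCA matches the template at positions 119–126, so the product ends at position 126.
An 81 bp product then starts at position 126 − 81 + 1 = 46.
The forward primer is identical to the top strand there: CTCCAGAGCT.

5'-CTCCAGAGCT-3'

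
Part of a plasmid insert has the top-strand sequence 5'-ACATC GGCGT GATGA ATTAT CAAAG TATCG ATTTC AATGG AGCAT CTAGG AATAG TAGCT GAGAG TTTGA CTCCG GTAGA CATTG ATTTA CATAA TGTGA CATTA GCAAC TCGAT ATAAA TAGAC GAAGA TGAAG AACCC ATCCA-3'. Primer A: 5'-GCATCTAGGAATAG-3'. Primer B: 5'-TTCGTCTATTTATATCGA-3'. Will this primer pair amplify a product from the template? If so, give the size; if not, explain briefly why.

Yes — an 87 bp product.

Primer A (GCATCTAGGAATAG) matches the top strand at positions 42–55; it acts as a forward primer.
Primer B's reverse complement is TCGATATAAATAGACGAA, matching the top strand at positions 111–128; it acts as a reverse primer.
The 3' ends face each other across positions 42–128, giving an 87 bp product.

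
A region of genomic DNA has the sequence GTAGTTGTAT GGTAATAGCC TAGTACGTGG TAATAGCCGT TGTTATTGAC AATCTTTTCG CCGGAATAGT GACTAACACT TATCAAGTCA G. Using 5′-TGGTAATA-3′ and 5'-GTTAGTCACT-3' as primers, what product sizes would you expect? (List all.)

68 bp, 50 bp

The forward primer TGGTAATA matches the top strand at positions 10–17, 28–35.
The reverse primer's reverse complement is AGTGACTAAC, matching at positions 68–77.
Each forward site pairs with the reverse site to give a product ending at position 77: sizes 68, 50 bp.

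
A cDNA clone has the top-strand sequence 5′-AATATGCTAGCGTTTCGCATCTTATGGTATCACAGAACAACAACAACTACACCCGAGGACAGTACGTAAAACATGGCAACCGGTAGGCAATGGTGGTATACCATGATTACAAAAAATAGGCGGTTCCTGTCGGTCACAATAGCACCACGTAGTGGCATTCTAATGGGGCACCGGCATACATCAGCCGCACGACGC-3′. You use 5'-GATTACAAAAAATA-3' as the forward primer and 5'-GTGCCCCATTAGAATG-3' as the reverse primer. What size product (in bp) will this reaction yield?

67 bp

The forward primer matches the template at positions 105–118.
Taking the reverse complement of GTGCCCCATTAGAATG gives CATTCTAATGGGGCAC, found at positions 156–171 on the template; the primer anneals here to the top strand with its 3' end pointing upstream.
Product length = (reverse-primer end) − (forward-primer start) + 1 = 171 − 105 + 1 = 67 bp.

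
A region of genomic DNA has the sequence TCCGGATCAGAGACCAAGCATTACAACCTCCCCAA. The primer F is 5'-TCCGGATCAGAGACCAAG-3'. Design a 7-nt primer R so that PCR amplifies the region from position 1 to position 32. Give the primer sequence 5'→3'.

The product's 3' end on the top strand is position 32.
The reverse primer anneals to the top strand over positions 26–32, i.e. to ACCTCCC.
Its sequence written 5'→3' is the reverse complement: GGGAGGT.

5'-GGGAGGT-3'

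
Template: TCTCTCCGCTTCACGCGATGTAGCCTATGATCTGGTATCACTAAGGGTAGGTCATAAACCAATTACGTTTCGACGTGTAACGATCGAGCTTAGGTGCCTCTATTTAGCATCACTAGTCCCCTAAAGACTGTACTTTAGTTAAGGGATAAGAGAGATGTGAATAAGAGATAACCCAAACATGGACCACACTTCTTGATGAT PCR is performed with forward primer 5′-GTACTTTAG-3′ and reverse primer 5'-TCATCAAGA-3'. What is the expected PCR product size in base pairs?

Scanning the template, GTACTTTAG occurs at positions 130–138; this primer anneals to the bottom strand there with its 3' end pointing downstream.
Taking the reverse complement of TCATCAAGA gives TCTTGATGA, found at positions 191–199 on the template; the primer anneals here to the top strand with its 3' end pointing upstream.
Product length = (reverse-primer end) − (forward-primer start) + 1 = 199 − 130 + 1 = 70 bp.

70 bp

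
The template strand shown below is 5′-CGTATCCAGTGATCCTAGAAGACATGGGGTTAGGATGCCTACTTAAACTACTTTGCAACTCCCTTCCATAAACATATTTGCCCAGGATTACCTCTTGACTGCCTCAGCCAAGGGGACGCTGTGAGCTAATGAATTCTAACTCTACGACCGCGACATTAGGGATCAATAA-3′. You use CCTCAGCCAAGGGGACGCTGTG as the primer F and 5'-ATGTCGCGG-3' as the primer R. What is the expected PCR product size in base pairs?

Forward primer CCTCAGCCAAGGGGACGCTGTG is found on the top strand at positions 102–123.
Taking the reverse complement of ATGTCGCGG gives CCGCGACAT, found at positions 148–156 on the template; the primer anneals here to the top strand with its 3' end pointing upstream.
Amplicon spans positions 102–156: 55 bp.

55 bp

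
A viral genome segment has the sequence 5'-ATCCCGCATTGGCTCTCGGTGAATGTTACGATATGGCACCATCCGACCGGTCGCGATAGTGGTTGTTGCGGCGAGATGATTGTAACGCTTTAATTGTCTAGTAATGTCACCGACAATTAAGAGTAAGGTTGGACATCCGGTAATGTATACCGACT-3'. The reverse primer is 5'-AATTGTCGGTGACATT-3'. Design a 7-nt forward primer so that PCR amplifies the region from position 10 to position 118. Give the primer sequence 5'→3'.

The reverse primer's reverse complement AATGTCACCGACAATT matches the template at positions 103–118; the product starts at position 10.
The forward primer is identical to the top strand over positions 10–16: TGGCTCT.

5'-TGGCTCT-3'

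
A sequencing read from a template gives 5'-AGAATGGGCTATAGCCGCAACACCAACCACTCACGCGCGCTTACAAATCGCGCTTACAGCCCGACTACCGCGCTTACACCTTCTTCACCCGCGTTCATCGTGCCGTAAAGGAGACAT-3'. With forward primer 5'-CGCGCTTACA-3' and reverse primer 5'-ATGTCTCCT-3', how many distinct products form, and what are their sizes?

Three products: 82 bp, 69 bp, 49 bp

The forward primer CGCGCTTACA matches the top strand at positions 36–45, 49–58, 69–78.
The reverse primer's reverse complement is AGGAGACAT, matching at positions 109–117.
Each forward site pairs with the reverse site to give a product ending at position 117: sizes 82, 69, 49 bp.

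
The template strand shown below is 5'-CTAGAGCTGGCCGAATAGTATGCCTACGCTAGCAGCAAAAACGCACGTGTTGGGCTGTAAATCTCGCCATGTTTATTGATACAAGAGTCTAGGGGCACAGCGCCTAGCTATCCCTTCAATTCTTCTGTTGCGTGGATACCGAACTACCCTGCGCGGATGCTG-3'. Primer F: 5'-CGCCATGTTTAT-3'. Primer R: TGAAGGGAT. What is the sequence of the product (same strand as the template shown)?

Scanning the template, CGCCATGTTTAT occurs at positions 65–76; this primer anneals to the bottom strand there with its 3' end pointing downstream.
The reverse primer's reverse complement is ATCCCTTCA, which matches the template at positions 110–118.
The product is the template from position 65 through 118 (54 bp).

5'-CGCCATGTTTATTGATACAAGAGTCTAGGGGCACAGCGCCTAGCTATCCCTTCA-3'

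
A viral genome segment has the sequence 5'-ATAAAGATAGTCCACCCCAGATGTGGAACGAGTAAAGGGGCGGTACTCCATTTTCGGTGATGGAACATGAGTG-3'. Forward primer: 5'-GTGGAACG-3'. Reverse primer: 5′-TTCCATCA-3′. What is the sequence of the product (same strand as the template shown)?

Scanning the template, GTGGAACG occurs at positions 23–30; this primer anneals to the bottom strand there with its 3' end pointing downstream.
Reverse complement of the reverse primer: TGATGGAA. This occurs on the top strand at positions 58–65.
The product is the template from position 23 through 65 (43 bp).

5'-GTGGAACGAGTAAAGGGGCGGTACTCCATTTTCGGTGATGGAA-3'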